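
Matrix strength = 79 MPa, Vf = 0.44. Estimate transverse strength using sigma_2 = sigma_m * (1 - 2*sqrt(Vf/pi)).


factor = 1 - 2*sqrt(0.44/pi) = 0.2515
sigma_2 = 79 * 0.2515 = 19.87 MPa

19.87 MPa


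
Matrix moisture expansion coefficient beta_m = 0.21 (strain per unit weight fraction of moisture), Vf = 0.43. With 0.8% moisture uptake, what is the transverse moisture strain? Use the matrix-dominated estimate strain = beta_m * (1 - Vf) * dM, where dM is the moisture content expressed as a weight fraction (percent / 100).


dM = 0.8/100 = 0.008
strain = beta_m * (1-Vf) * dM = 0.21 * 0.57 * 0.008 = 0.0009576

0.0009576


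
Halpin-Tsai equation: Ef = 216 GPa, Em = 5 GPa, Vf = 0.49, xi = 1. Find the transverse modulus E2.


eta = (Ef/Em - 1)/(Ef/Em + xi) = (43.2 - 1)/(43.2 + 1) = 0.9548
E2 = Em*(1+xi*eta*Vf)/(1-eta*Vf) = 13.79 GPa

13.79 GPa


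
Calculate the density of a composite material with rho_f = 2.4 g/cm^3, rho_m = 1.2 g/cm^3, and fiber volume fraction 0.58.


rho_c = rho_f*Vf + rho_m*(1-Vf) = 2.4*0.58 + 1.2*0.42 = 1.896 g/cm^3

1.896 g/cm^3


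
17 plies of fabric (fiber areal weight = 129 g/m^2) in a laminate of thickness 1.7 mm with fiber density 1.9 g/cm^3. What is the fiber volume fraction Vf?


Vf = n * FAW / (rho_f * h * 1000) = 17 * 129 / (1.9 * 1.7 * 1000) = 0.6789

0.6789


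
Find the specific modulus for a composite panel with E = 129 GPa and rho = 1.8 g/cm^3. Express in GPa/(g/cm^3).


Specific stiffness = E/rho = 129/1.8 = 71.7 GPa/(g/cm^3)

71.7 GPa/(g/cm^3)


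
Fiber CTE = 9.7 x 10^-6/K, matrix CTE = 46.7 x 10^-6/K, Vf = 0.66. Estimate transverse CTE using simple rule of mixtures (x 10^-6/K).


alpha_2 = alpha_f*Vf + alpha_m*(1-Vf) = 9.7*0.66 + 46.7*0.34 = 22.3 x 10^-6/K

22.3 x 10^-6/K


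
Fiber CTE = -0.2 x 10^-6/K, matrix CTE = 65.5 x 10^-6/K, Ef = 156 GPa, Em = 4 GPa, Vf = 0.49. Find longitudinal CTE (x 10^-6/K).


E1 = Ef*Vf + Em*(1-Vf) = 78.48
alpha_1 = (alpha_f*Ef*Vf + alpha_m*Em*(1-Vf))/E1 = 1.51 x 10^-6/K

1.51 x 10^-6/K


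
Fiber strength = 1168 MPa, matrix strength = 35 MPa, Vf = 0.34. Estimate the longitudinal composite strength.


sigma_1 = sigma_f*Vf + sigma_m*(1-Vf) = 1168*0.34 + 35*0.66 = 420.2 MPa

420.2 MPa


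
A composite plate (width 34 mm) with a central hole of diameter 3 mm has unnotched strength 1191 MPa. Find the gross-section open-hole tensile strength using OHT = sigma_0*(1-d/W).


OHT = sigma_0*(1-d/W) = 1191*(1-3/34) = 1085.9 MPa

1085.9 MPa


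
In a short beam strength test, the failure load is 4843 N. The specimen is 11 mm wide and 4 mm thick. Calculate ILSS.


ILSS = 3F/(4bh) = 3*4843/(4*11*4) = 82.55 MPa

82.55 MPa


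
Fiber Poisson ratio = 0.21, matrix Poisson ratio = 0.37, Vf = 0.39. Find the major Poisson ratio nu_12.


nu_12 = nu_f*Vf + nu_m*(1-Vf) = 0.21*0.39 + 0.37*0.61 = 0.3076

0.3076


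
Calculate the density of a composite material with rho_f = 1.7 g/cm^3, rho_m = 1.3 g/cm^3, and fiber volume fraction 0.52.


rho_c = rho_f*Vf + rho_m*(1-Vf) = 1.7*0.52 + 1.3*0.48 = 1.508 g/cm^3

1.508 g/cm^3


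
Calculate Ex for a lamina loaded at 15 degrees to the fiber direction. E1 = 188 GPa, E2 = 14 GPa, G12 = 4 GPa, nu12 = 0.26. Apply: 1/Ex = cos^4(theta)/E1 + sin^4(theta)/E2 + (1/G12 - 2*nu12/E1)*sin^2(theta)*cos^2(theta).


cos^4(15) = 0.870513, sin^4(15) = 0.004487, sin^2(15)*cos^2(15) = 0.0625
1/G12 - 2*nu12/E1 = 1/4 - 2*0.26/188 = 0.247234 GPa^-1
1/Ex = 0.870513/188 + 0.004487/14 + 0.247234*0.0625 = 0.020403 GPa^-1
Ex = 49.01 GPa

49.01 GPa


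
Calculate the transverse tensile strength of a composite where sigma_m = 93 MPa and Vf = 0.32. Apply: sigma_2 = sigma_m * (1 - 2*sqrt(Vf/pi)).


factor = 1 - 2*sqrt(0.32/pi) = 0.3617
sigma_2 = 93 * 0.3617 = 33.64 MPa

33.64 MPa


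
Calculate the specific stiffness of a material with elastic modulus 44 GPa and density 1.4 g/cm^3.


Specific stiffness = E/rho = 44/1.4 = 31.4 GPa/(g/cm^3)

31.4 GPa/(g/cm^3)


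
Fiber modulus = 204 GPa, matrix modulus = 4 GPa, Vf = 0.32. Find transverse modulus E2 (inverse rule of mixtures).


1/E2 = Vf/Ef + (1-Vf)/Em = 0.32/204 + 0.68/4
E2 = 5.83 GPa

5.83 GPa


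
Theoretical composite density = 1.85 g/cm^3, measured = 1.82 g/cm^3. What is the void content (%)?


Void% = (rho_theo - rho_actual)/rho_theo * 100 = (1.85 - 1.82)/1.85 * 100 = 1.62%

1.62%


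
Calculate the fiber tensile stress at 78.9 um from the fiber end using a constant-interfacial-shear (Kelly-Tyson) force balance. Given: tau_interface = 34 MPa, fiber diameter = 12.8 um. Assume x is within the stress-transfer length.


Force balance: sigma_f * (pi*d^2/4) = tau * (pi*d) * x  ->  sigma_f = 4 * tau * x / d
sigma_f = 4 * 34 * 78.9 / 12.8 = 838.3 MPa

838.3 MPa


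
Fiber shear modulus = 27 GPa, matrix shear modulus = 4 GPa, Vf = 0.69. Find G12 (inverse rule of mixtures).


1/G12 = Vf/Gf + (1-Vf)/Gm = 0.69/27 + 0.31/4
G12 = 9.7 GPa

9.7 GPa


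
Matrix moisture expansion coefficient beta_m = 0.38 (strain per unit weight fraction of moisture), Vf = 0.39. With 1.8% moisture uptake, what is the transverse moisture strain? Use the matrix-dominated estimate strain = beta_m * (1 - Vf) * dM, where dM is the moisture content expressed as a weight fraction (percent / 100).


dM = 1.8/100 = 0.018
strain = beta_m * (1-Vf) * dM = 0.38 * 0.61 * 0.018 = 0.0041724

0.0041724


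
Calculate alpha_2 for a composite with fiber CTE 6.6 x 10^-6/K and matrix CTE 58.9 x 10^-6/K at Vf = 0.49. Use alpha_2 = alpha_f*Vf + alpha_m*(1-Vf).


alpha_2 = alpha_f*Vf + alpha_m*(1-Vf) = 6.6*0.49 + 58.9*0.51 = 33.3 x 10^-6/K

33.3 x 10^-6/K


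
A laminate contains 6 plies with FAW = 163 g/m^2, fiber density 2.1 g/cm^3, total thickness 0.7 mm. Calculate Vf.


Vf = n * FAW / (rho_f * h * 1000) = 6 * 163 / (2.1 * 0.7 * 1000) = 0.6653

0.6653


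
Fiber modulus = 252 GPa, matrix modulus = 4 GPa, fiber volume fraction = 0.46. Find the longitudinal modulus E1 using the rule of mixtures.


E1 = Ef*Vf + Em*(1-Vf) = 252*0.46 + 4*0.54 = 118.08 GPa

118.08 GPa


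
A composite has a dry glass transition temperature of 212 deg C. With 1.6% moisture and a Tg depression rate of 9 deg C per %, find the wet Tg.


Tg_wet = Tg_dry - k*moisture = 212 - 9*1.6 = 197.6 deg C

197.6 deg C


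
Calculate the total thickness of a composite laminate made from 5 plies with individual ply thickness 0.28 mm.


h = n * t_ply = 5 * 0.28 = 1.4 mm

1.4 mm


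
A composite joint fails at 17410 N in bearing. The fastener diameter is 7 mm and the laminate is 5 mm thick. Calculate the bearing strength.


sigma_br = F/(d*h) = 17410/(7*5) = 497.4 MPa

497.4 MPa


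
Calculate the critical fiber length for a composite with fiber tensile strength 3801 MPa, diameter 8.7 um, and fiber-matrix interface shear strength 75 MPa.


Lc = sigma_f * d / (2 * tau_i) = 3801 * 8.7 / (2 * 75) = 220.5 um

220.5 um


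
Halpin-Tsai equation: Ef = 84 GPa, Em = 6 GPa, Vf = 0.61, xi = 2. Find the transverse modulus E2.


eta = (Ef/Em - 1)/(Ef/Em + xi) = (14.0 - 1)/(14.0 + 2) = 0.8125
E2 = Em*(1+xi*eta*Vf)/(1-eta*Vf) = 23.69 GPa

23.69 GPa


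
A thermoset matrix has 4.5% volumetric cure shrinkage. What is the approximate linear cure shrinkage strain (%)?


Linear shrinkage ≈ vol_shrink/3 = 4.5/3 = 1.5%

1.5%


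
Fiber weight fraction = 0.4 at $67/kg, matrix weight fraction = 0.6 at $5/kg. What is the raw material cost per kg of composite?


Cost = cost_f*Wf + cost_m*Wm = 67*0.4 + 5*0.6 = $29.8/kg

$29.8/kg


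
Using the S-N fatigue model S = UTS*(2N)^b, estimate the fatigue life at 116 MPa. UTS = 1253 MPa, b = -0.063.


N = 0.5 * (S/UTS)^(1/b) = 0.5 * (116/1253)^(1/-0.063) = 1.2695e+16 cycles

1.2695e+16 cycles


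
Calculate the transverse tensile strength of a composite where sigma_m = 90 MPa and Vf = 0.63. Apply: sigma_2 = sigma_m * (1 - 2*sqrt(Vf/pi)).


factor = 1 - 2*sqrt(0.63/pi) = 0.1044
sigma_2 = 90 * 0.1044 = 9.39 MPa

9.39 MPa


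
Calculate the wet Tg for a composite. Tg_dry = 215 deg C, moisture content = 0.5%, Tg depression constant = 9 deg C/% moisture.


Tg_wet = Tg_dry - k*moisture = 215 - 9*0.5 = 210.5 deg C

210.5 deg C


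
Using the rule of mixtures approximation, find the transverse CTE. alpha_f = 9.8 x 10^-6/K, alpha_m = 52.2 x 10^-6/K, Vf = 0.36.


alpha_2 = alpha_f*Vf + alpha_m*(1-Vf) = 9.8*0.36 + 52.2*0.64 = 36.9 x 10^-6/K

36.9 x 10^-6/K


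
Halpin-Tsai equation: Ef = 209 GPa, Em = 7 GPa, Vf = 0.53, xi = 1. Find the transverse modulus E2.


eta = (Ef/Em - 1)/(Ef/Em + xi) = (29.8571 - 1)/(29.8571 + 1) = 0.9352
E2 = Em*(1+xi*eta*Vf)/(1-eta*Vf) = 20.76 GPa

20.76 GPa


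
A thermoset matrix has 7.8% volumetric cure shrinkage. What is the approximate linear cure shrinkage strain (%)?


Linear shrinkage ≈ vol_shrink/3 = 7.8/3 = 2.6%

2.6%


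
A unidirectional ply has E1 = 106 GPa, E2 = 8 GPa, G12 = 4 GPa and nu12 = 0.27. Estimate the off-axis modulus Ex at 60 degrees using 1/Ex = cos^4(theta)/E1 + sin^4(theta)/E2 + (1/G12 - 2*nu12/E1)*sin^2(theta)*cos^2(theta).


cos^4(60) = 0.0625, sin^4(60) = 0.5625, sin^2(60)*cos^2(60) = 0.1875
1/G12 - 2*nu12/E1 = 1/4 - 2*0.27/106 = 0.244906 GPa^-1
1/Ex = 0.0625/106 + 0.5625/8 + 0.244906*0.1875 = 0.1168219 GPa^-1
Ex = 8.56 GPa

8.56 GPa


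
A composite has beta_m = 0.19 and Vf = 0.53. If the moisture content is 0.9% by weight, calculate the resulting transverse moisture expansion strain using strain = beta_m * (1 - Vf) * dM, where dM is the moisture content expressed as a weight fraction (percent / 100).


dM = 0.9/100 = 0.009
strain = beta_m * (1-Vf) * dM = 0.19 * 0.47 * 0.009 = 0.0008037

0.0008037


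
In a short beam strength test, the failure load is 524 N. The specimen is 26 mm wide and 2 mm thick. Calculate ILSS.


ILSS = 3F/(4bh) = 3*524/(4*26*2) = 7.56 MPa

7.56 MPa


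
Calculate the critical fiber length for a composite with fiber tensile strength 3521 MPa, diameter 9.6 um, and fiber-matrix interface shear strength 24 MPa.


Lc = sigma_f * d / (2 * tau_i) = 3521 * 9.6 / (2 * 24) = 704.2 um

704.2 um


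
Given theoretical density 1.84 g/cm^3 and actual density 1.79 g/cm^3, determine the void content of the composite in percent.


Void% = (rho_theo - rho_actual)/rho_theo * 100 = (1.84 - 1.79)/1.84 * 100 = 2.72%

2.72%


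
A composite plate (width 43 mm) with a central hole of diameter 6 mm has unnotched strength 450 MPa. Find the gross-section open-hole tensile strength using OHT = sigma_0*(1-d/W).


OHT = sigma_0*(1-d/W) = 450*(1-6/43) = 387.2 MPa

387.2 MPa


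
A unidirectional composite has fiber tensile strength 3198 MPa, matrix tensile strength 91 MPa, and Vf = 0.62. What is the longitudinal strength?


sigma_1 = sigma_f*Vf + sigma_m*(1-Vf) = 3198*0.62 + 91*0.38 = 2017.3 MPa

2017.3 MPa


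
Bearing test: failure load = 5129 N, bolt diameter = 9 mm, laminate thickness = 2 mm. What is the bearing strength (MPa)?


sigma_br = F/(d*h) = 5129/(9*2) = 284.9 MPa

284.9 MPa


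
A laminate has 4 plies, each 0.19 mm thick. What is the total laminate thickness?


h = n * t_ply = 4 * 0.19 = 0.76 mm

0.76 mm


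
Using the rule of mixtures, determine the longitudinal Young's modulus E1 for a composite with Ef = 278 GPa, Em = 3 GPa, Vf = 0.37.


E1 = Ef*Vf + Em*(1-Vf) = 278*0.37 + 3*0.63 = 104.75 GPa

104.75 GPa


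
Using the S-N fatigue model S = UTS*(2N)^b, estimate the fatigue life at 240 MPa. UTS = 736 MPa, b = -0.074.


N = 0.5 * (S/UTS)^(1/b) = 0.5 * (240/736)^(1/-0.074) = 1.8860e+06 cycles

1.8860e+06 cycles


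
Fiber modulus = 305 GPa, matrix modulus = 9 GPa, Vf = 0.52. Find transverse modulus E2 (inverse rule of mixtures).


1/E2 = Vf/Ef + (1-Vf)/Em = 0.52/305 + 0.48/9
E2 = 18.17 GPa

18.17 GPa


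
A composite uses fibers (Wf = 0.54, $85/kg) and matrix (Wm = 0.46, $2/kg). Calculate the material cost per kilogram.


Cost = cost_f*Wf + cost_m*Wm = 85*0.54 + 2*0.46 = $46.82/kg

$46.82/kg


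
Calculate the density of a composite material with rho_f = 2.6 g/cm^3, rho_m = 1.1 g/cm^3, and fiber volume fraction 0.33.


rho_c = rho_f*Vf + rho_m*(1-Vf) = 2.6*0.33 + 1.1*0.67 = 1.595 g/cm^3

1.595 g/cm^3


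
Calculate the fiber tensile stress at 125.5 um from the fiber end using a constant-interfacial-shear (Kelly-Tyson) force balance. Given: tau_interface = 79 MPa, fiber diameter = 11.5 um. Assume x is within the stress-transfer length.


Force balance: sigma_f * (pi*d^2/4) = tau * (pi*d) * x  ->  sigma_f = 4 * tau * x / d
sigma_f = 4 * 79 * 125.5 / 11.5 = 3448.5 MPa

3448.5 MPa


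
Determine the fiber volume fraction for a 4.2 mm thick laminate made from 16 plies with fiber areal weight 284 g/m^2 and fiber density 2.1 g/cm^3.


Vf = n * FAW / (rho_f * h * 1000) = 16 * 284 / (2.1 * 4.2 * 1000) = 0.5152

0.5152


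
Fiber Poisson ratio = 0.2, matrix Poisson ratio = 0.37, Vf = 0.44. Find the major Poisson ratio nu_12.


nu_12 = nu_f*Vf + nu_m*(1-Vf) = 0.2*0.44 + 0.37*0.56 = 0.2952

0.2952


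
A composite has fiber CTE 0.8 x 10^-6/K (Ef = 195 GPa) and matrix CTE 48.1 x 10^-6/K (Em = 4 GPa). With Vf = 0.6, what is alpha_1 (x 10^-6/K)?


E1 = Ef*Vf + Em*(1-Vf) = 118.6
alpha_1 = (alpha_f*Ef*Vf + alpha_m*Em*(1-Vf))/E1 = 1.44 x 10^-6/K

1.44 x 10^-6/K


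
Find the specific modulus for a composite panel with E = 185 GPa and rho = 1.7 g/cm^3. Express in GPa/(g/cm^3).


Specific stiffness = E/rho = 185/1.7 = 108.8 GPa/(g/cm^3)

108.8 GPa/(g/cm^3)


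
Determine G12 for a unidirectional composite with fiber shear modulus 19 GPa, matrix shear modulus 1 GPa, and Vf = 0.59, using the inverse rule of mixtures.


1/G12 = Vf/Gf + (1-Vf)/Gm = 0.59/19 + 0.41/1
G12 = 2.27 GPa

2.27 GPa


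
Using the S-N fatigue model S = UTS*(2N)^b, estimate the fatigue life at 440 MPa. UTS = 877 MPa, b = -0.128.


N = 0.5 * (S/UTS)^(1/b) = 0.5 * (440/877)^(1/-0.128) = 109.4411 cycles

109.4411 cycles


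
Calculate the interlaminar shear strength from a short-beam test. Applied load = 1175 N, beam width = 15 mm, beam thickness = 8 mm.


ILSS = 3F/(4bh) = 3*1175/(4*15*8) = 7.34 MPa

7.34 MPa


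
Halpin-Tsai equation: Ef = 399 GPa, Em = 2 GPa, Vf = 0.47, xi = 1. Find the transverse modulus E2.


eta = (Ef/Em - 1)/(Ef/Em + xi) = (199.5 - 1)/(199.5 + 1) = 0.99
E2 = Em*(1+xi*eta*Vf)/(1-eta*Vf) = 5.48 GPa

5.48 GPa


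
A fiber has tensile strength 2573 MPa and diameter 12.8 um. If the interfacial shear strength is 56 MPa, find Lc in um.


Lc = sigma_f * d / (2 * tau_i) = 2573 * 12.8 / (2 * 56) = 294.1 um

294.1 um


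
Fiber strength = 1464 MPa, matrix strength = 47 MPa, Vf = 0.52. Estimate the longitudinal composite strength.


sigma_1 = sigma_f*Vf + sigma_m*(1-Vf) = 1464*0.52 + 47*0.48 = 783.8 MPa

783.8 MPa


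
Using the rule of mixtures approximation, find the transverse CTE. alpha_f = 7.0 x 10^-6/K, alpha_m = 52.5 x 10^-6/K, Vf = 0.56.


alpha_2 = alpha_f*Vf + alpha_m*(1-Vf) = 7.0*0.56 + 52.5*0.44 = 27.0 x 10^-6/K

27.0 x 10^-6/K


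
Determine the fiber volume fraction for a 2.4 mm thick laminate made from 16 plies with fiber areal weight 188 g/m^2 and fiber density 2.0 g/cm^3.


Vf = n * FAW / (rho_f * h * 1000) = 16 * 188 / (2.0 * 2.4 * 1000) = 0.6267

0.6267


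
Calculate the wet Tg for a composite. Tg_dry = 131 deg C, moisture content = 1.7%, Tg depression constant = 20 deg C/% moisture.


Tg_wet = Tg_dry - k*moisture = 131 - 20*1.7 = 97.0 deg C

97.0 deg C


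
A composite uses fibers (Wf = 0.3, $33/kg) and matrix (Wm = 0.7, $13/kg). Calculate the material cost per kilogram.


Cost = cost_f*Wf + cost_m*Wm = 33*0.3 + 13*0.7 = $19.0/kg

$19.0/kg


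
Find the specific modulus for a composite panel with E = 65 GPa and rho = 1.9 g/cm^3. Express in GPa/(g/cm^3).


Specific stiffness = E/rho = 65/1.9 = 34.2 GPa/(g/cm^3)

34.2 GPa/(g/cm^3)


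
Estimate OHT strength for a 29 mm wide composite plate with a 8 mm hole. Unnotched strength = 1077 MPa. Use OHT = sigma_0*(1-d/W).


OHT = sigma_0*(1-d/W) = 1077*(1-8/29) = 779.9 MPa

779.9 MPa


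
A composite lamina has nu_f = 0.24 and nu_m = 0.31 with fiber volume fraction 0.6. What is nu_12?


nu_12 = nu_f*Vf + nu_m*(1-Vf) = 0.24*0.6 + 0.31*0.4 = 0.268

0.268


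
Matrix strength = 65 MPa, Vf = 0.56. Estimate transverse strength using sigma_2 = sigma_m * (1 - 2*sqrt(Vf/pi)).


factor = 1 - 2*sqrt(0.56/pi) = 0.1556
sigma_2 = 65 * 0.1556 = 10.11 MPa

10.11 MPa


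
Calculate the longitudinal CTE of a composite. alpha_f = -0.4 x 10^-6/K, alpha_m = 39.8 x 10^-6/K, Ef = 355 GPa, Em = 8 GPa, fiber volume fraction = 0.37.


E1 = Ef*Vf + Em*(1-Vf) = 136.39
alpha_1 = (alpha_f*Ef*Vf + alpha_m*Em*(1-Vf))/E1 = 1.09 x 10^-6/K

1.09 x 10^-6/K


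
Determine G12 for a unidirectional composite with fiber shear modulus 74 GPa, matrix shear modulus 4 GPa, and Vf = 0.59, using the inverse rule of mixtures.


1/G12 = Vf/Gf + (1-Vf)/Gm = 0.59/74 + 0.41/4
G12 = 9.05 GPa

9.05 GPa


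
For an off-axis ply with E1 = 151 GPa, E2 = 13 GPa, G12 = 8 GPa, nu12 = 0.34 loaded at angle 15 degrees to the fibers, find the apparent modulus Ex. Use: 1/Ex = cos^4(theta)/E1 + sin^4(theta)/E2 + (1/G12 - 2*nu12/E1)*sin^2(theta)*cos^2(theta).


cos^4(15) = 0.870513, sin^4(15) = 0.004487, sin^2(15)*cos^2(15) = 0.0625
1/G12 - 2*nu12/E1 = 1/8 - 2*0.34/151 = 0.120497 GPa^-1
1/Ex = 0.870513/151 + 0.004487/13 + 0.120497*0.0625 = 0.0136412 GPa^-1
Ex = 73.31 GPa

73.31 GPa


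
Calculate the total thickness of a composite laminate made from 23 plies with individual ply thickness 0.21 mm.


h = n * t_ply = 23 * 0.21 = 4.83 mm

4.83 mm


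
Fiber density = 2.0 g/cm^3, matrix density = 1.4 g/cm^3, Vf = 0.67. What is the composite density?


rho_c = rho_f*Vf + rho_m*(1-Vf) = 2.0*0.67 + 1.4*0.33 = 1.802 g/cm^3

1.802 g/cm^3


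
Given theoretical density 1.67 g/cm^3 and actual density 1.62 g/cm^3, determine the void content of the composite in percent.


Void% = (rho_theo - rho_actual)/rho_theo * 100 = (1.67 - 1.62)/1.67 * 100 = 2.99%

2.99%


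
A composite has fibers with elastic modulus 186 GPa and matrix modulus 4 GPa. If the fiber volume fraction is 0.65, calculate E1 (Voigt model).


E1 = Ef*Vf + Em*(1-Vf) = 186*0.65 + 4*0.35 = 122.3 GPa

122.3 GPa


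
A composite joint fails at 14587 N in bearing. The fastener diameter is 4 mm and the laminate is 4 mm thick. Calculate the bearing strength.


sigma_br = F/(d*h) = 14587/(4*4) = 911.7 MPa

911.7 MPa


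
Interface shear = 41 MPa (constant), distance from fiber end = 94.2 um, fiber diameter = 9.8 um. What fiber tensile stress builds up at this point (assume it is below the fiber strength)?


Force balance: sigma_f * (pi*d^2/4) = tau * (pi*d) * x  ->  sigma_f = 4 * tau * x / d
sigma_f = 4 * 41 * 94.2 / 9.8 = 1576.4 MPa

1576.4 MPa


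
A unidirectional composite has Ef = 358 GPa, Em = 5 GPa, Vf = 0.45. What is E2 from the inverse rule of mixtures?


1/E2 = Vf/Ef + (1-Vf)/Em = 0.45/358 + 0.55/5
E2 = 8.99 GPa

8.99 GPa


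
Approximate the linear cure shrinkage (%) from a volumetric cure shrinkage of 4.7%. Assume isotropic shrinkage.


Linear shrinkage ≈ vol_shrink/3 = 4.7/3 = 1.567%

1.567%


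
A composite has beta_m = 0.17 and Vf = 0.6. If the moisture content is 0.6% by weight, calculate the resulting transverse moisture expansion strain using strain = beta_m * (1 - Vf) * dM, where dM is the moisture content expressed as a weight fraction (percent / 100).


dM = 0.6/100 = 0.006
strain = beta_m * (1-Vf) * dM = 0.17 * 0.4 * 0.006 = 0.000408

0.000408


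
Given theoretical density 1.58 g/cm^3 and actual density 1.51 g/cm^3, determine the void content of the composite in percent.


Void% = (rho_theo - rho_actual)/rho_theo * 100 = (1.58 - 1.51)/1.58 * 100 = 4.43%

4.43%


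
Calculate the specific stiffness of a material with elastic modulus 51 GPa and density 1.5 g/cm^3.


Specific stiffness = E/rho = 51/1.5 = 34.0 GPa/(g/cm^3)

34.0 GPa/(g/cm^3)


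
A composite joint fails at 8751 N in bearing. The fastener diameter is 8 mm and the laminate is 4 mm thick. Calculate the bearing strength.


sigma_br = F/(d*h) = 8751/(8*4) = 273.5 MPa

273.5 MPa


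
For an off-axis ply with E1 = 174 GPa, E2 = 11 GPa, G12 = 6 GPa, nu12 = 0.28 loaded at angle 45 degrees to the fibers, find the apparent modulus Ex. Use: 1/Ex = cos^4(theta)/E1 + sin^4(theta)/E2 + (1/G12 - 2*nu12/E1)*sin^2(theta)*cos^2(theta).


cos^4(45) = 0.25, sin^4(45) = 0.25, sin^2(45)*cos^2(45) = 0.25
1/G12 - 2*nu12/E1 = 1/6 - 2*0.28/174 = 0.163448 GPa^-1
1/Ex = 0.25/174 + 0.25/11 + 0.163448*0.25 = 0.0650261 GPa^-1
Ex = 15.38 GPa

15.38 GPa


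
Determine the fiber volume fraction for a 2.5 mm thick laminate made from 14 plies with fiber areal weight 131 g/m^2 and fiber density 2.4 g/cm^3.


Vf = n * FAW / (rho_f * h * 1000) = 14 * 131 / (2.4 * 2.5 * 1000) = 0.3057

0.3057


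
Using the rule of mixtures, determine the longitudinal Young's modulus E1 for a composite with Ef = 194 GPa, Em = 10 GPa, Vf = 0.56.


E1 = Ef*Vf + Em*(1-Vf) = 194*0.56 + 10*0.44 = 113.04 GPa

113.04 GPa


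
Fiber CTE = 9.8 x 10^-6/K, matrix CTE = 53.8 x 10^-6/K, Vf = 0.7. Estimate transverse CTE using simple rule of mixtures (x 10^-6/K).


alpha_2 = alpha_f*Vf + alpha_m*(1-Vf) = 9.8*0.7 + 53.8*0.3 = 23.0 x 10^-6/K

23.0 x 10^-6/K


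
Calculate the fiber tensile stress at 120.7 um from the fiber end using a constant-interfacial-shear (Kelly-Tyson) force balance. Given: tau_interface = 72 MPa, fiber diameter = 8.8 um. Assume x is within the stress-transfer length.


Force balance: sigma_f * (pi*d^2/4) = tau * (pi*d) * x  ->  sigma_f = 4 * tau * x / d
sigma_f = 4 * 72 * 120.7 / 8.8 = 3950.2 MPa

3950.2 MPa


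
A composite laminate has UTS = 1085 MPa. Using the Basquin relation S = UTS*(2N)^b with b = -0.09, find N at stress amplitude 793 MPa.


N = 0.5 * (S/UTS)^(1/b) = 0.5 * (793/1085)^(1/-0.09) = 16.2862 cycles

16.2862 cycles


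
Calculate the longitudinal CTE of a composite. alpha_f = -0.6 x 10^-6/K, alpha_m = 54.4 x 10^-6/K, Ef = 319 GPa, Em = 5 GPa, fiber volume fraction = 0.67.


E1 = Ef*Vf + Em*(1-Vf) = 215.38
alpha_1 = (alpha_f*Ef*Vf + alpha_m*Em*(1-Vf))/E1 = -0.18 x 10^-6/K

-0.18 x 10^-6/K


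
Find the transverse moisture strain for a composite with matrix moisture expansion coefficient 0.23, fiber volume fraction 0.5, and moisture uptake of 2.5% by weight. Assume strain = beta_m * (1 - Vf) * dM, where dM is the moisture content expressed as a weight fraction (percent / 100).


dM = 2.5/100 = 0.025
strain = beta_m * (1-Vf) * dM = 0.23 * 0.5 * 0.025 = 0.002875

0.002875


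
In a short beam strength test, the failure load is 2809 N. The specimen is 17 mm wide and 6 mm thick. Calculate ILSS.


ILSS = 3F/(4bh) = 3*2809/(4*17*6) = 20.65 MPa

20.65 MPa


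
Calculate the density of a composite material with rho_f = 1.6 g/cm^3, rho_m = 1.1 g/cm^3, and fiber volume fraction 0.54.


rho_c = rho_f*Vf + rho_m*(1-Vf) = 1.6*0.54 + 1.1*0.46 = 1.37 g/cm^3

1.37 g/cm^3


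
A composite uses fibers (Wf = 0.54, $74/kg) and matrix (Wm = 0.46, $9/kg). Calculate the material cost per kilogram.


Cost = cost_f*Wf + cost_m*Wm = 74*0.54 + 9*0.46 = $44.1/kg

$44.1/kg


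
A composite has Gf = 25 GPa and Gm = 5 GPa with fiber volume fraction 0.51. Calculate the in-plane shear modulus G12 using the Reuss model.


1/G12 = Vf/Gf + (1-Vf)/Gm = 0.51/25 + 0.49/5
G12 = 8.45 GPa

8.45 GPa


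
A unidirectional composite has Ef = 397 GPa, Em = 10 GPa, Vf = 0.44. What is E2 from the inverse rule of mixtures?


1/E2 = Vf/Ef + (1-Vf)/Em = 0.44/397 + 0.56/10
E2 = 17.51 GPa

17.51 GPa


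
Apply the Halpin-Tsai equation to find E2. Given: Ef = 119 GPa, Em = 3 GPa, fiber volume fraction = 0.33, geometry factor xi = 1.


eta = (Ef/Em - 1)/(Ef/Em + xi) = (39.6667 - 1)/(39.6667 + 1) = 0.9508
E2 = Em*(1+xi*eta*Vf)/(1-eta*Vf) = 5.74 GPa

5.74 GPa


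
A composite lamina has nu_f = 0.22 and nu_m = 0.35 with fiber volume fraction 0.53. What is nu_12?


nu_12 = nu_f*Vf + nu_m*(1-Vf) = 0.22*0.53 + 0.35*0.47 = 0.2811

0.2811


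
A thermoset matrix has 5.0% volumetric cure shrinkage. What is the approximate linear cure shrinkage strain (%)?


Linear shrinkage ≈ vol_shrink/3 = 5.0/3 = 1.667%

1.667%


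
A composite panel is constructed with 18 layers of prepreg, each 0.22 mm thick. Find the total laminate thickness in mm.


h = n * t_ply = 18 * 0.22 = 3.96 mm

3.96 mm


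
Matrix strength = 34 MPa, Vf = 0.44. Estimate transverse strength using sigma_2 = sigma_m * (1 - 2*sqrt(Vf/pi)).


factor = 1 - 2*sqrt(0.44/pi) = 0.2515
sigma_2 = 34 * 0.2515 = 8.55 MPa

8.55 MPa


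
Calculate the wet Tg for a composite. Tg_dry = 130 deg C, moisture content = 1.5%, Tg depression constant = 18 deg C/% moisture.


Tg_wet = Tg_dry - k*moisture = 130 - 18*1.5 = 103.0 deg C

103.0 deg C


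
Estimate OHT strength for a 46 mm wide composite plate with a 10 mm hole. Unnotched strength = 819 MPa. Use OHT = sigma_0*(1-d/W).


OHT = sigma_0*(1-d/W) = 819*(1-10/46) = 641.0 MPa

641.0 MPa


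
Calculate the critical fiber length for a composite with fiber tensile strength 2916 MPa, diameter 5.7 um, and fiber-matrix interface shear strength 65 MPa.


Lc = sigma_f * d / (2 * tau_i) = 2916 * 5.7 / (2 * 65) = 127.9 um

127.9 um


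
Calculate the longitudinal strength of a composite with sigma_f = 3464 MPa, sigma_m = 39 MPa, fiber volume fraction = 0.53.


sigma_1 = sigma_f*Vf + sigma_m*(1-Vf) = 3464*0.53 + 39*0.47 = 1854.3 MPa

1854.3 MPa


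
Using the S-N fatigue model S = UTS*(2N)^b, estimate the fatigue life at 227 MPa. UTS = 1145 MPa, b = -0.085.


N = 0.5 * (S/UTS)^(1/b) = 0.5 * (227/1145)^(1/-0.085) = 9.2676e+07 cycles

9.2676e+07 cycles


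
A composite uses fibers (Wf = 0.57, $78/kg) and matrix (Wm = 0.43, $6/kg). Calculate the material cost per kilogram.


Cost = cost_f*Wf + cost_m*Wm = 78*0.57 + 6*0.43 = $47.04/kg

$47.04/kg


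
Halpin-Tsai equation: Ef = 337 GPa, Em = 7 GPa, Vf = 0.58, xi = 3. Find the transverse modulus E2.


eta = (Ef/Em - 1)/(Ef/Em + xi) = (48.1429 - 1)/(48.1429 + 3) = 0.9218
E2 = Em*(1+xi*eta*Vf)/(1-eta*Vf) = 39.17 GPa

39.17 GPa


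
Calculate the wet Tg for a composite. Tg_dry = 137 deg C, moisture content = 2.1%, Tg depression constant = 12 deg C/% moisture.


Tg_wet = Tg_dry - k*moisture = 137 - 12*2.1 = 111.8 deg C

111.8 deg C


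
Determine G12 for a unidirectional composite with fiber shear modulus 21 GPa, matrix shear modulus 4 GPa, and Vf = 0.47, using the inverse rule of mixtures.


1/G12 = Vf/Gf + (1-Vf)/Gm = 0.47/21 + 0.53/4
G12 = 6.46 GPa

6.46 GPa


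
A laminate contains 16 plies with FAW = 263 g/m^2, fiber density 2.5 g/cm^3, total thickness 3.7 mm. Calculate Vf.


Vf = n * FAW / (rho_f * h * 1000) = 16 * 263 / (2.5 * 3.7 * 1000) = 0.4549

0.4549


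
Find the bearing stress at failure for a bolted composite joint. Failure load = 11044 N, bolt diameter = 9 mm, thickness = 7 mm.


sigma_br = F/(d*h) = 11044/(9*7) = 175.3 MPa

175.3 MPa


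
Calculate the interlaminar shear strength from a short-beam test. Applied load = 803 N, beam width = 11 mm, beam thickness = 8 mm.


ILSS = 3F/(4bh) = 3*803/(4*11*8) = 6.84 MPa

6.84 MPa


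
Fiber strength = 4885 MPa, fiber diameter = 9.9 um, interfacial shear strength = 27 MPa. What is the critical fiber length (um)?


Lc = sigma_f * d / (2 * tau_i) = 4885 * 9.9 / (2 * 27) = 895.6 um

895.6 um


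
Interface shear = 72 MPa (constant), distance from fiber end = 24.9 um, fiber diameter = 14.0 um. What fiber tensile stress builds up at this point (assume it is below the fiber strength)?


Force balance: sigma_f * (pi*d^2/4) = tau * (pi*d) * x  ->  sigma_f = 4 * tau * x / d
sigma_f = 4 * 72 * 24.9 / 14.0 = 512.2 MPa

512.2 MPa


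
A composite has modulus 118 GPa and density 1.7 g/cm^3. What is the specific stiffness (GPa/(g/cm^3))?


Specific stiffness = E/rho = 118/1.7 = 69.4 GPa/(g/cm^3)

69.4 GPa/(g/cm^3)


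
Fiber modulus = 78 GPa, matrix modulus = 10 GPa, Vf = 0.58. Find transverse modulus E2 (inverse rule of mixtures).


1/E2 = Vf/Ef + (1-Vf)/Em = 0.58/78 + 0.42/10
E2 = 20.23 GPa

20.23 GPa


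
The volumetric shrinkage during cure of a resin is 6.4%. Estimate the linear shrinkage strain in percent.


Linear shrinkage ≈ vol_shrink/3 = 6.4/3 = 2.133%

2.133%


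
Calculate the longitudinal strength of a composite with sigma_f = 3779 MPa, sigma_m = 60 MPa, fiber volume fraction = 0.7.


sigma_1 = sigma_f*Vf + sigma_m*(1-Vf) = 3779*0.7 + 60*0.3 = 2663.3 MPa

2663.3 MPa


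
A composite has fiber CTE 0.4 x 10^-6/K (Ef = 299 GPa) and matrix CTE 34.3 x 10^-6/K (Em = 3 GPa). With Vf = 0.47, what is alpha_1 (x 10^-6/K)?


E1 = Ef*Vf + Em*(1-Vf) = 142.12
alpha_1 = (alpha_f*Ef*Vf + alpha_m*Em*(1-Vf))/E1 = 0.78 x 10^-6/K

0.78 x 10^-6/K


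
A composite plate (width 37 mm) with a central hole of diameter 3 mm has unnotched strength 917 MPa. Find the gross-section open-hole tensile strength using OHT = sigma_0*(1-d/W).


OHT = sigma_0*(1-d/W) = 917*(1-3/37) = 842.6 MPa

842.6 MPa


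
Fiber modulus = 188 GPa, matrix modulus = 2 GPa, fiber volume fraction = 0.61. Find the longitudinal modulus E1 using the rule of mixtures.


E1 = Ef*Vf + Em*(1-Vf) = 188*0.61 + 2*0.39 = 115.46 GPa

115.46 GPa


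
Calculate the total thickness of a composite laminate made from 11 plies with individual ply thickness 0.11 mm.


h = n * t_ply = 11 * 0.11 = 1.21 mm

1.21 mm


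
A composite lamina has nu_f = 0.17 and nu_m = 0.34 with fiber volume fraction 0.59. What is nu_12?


nu_12 = nu_f*Vf + nu_m*(1-Vf) = 0.17*0.59 + 0.34*0.41 = 0.2397

0.2397


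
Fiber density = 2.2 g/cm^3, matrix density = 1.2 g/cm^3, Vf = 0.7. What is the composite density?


rho_c = rho_f*Vf + rho_m*(1-Vf) = 2.2*0.7 + 1.2*0.3 = 1.9 g/cm^3

1.9 g/cm^3


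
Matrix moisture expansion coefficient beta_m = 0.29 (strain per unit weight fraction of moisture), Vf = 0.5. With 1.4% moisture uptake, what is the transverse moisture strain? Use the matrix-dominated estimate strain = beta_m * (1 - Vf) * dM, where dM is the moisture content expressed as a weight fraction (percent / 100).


dM = 1.4/100 = 0.014
strain = beta_m * (1-Vf) * dM = 0.29 * 0.5 * 0.014 = 0.00203

0.00203


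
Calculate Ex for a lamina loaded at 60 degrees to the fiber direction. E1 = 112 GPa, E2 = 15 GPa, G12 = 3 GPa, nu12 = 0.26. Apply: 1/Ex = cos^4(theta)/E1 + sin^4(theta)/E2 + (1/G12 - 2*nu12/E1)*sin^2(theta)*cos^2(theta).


cos^4(60) = 0.0625, sin^4(60) = 0.5625, sin^2(60)*cos^2(60) = 0.1875
1/G12 - 2*nu12/E1 = 1/3 - 2*0.26/112 = 0.32869 GPa^-1
1/Ex = 0.0625/112 + 0.5625/15 + 0.32869*0.1875 = 0.0996875 GPa^-1
Ex = 10.03 GPa

10.03 GPa


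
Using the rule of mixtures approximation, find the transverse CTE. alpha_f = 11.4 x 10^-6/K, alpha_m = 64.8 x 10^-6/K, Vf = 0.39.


alpha_2 = alpha_f*Vf + alpha_m*(1-Vf) = 11.4*0.39 + 64.8*0.61 = 44.0 x 10^-6/K

44.0 x 10^-6/K


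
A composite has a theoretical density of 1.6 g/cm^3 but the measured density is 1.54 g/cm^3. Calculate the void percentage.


Void% = (rho_theo - rho_actual)/rho_theo * 100 = (1.6 - 1.54)/1.6 * 100 = 3.75%

3.75%


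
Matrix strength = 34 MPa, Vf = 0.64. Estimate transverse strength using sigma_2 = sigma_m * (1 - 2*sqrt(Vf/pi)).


factor = 1 - 2*sqrt(0.64/pi) = 0.0973
sigma_2 = 34 * 0.0973 = 3.31 MPa

3.31 MPa


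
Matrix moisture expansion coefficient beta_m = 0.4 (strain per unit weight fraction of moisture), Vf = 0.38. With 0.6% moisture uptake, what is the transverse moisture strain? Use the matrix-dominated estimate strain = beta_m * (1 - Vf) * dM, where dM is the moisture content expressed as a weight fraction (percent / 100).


dM = 0.6/100 = 0.006
strain = beta_m * (1-Vf) * dM = 0.4 * 0.62 * 0.006 = 0.001488

0.001488


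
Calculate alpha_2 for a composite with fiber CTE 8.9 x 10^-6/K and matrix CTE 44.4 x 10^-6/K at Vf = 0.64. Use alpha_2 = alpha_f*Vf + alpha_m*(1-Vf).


alpha_2 = alpha_f*Vf + alpha_m*(1-Vf) = 8.9*0.64 + 44.4*0.36 = 21.7 x 10^-6/K

21.7 x 10^-6/K


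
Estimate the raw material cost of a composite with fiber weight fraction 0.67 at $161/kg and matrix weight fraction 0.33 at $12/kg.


Cost = cost_f*Wf + cost_m*Wm = 161*0.67 + 12*0.33 = $111.83/kg

$111.83/kg


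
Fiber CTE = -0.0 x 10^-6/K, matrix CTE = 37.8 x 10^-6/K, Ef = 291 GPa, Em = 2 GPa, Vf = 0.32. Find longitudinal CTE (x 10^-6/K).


E1 = Ef*Vf + Em*(1-Vf) = 94.48
alpha_1 = (alpha_f*Ef*Vf + alpha_m*Em*(1-Vf))/E1 = 0.54 x 10^-6/K

0.54 x 10^-6/K


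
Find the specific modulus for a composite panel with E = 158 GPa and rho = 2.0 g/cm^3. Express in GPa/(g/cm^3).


Specific stiffness = E/rho = 158/2.0 = 79.0 GPa/(g/cm^3)

79.0 GPa/(g/cm^3)


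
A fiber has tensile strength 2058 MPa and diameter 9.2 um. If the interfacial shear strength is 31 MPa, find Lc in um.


Lc = sigma_f * d / (2 * tau_i) = 2058 * 9.2 / (2 * 31) = 305.4 um

305.4 um


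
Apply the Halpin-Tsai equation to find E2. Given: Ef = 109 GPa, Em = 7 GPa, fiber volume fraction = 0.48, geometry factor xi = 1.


eta = (Ef/Em - 1)/(Ef/Em + xi) = (15.5714 - 1)/(15.5714 + 1) = 0.8793
E2 = Em*(1+xi*eta*Vf)/(1-eta*Vf) = 17.22 GPa

17.22 GPa


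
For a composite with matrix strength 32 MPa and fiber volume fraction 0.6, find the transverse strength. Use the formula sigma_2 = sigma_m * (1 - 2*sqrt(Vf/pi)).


factor = 1 - 2*sqrt(0.6/pi) = 0.126
sigma_2 = 32 * 0.126 = 4.03 MPa

4.03 MPa


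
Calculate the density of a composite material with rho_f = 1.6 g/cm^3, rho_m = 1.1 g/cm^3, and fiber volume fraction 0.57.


rho_c = rho_f*Vf + rho_m*(1-Vf) = 1.6*0.57 + 1.1*0.43 = 1.385 g/cm^3

1.385 g/cm^3


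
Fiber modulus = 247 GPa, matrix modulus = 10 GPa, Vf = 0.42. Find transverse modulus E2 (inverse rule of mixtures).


1/E2 = Vf/Ef + (1-Vf)/Em = 0.42/247 + 0.58/10
E2 = 16.75 GPa

16.75 GPa


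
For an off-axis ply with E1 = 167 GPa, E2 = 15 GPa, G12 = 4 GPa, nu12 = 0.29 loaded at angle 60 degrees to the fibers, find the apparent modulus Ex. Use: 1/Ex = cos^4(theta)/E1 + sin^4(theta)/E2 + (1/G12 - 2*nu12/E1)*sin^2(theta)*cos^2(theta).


cos^4(60) = 0.0625, sin^4(60) = 0.5625, sin^2(60)*cos^2(60) = 0.1875
1/G12 - 2*nu12/E1 = 1/4 - 2*0.29/167 = 0.246527 GPa^-1
1/Ex = 0.0625/167 + 0.5625/15 + 0.246527*0.1875 = 0.0840981 GPa^-1
Ex = 11.89 GPa

11.89 GPa


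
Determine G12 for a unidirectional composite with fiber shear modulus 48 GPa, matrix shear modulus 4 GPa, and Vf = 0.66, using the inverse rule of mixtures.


1/G12 = Vf/Gf + (1-Vf)/Gm = 0.66/48 + 0.34/4
G12 = 10.13 GPa

10.13 GPa


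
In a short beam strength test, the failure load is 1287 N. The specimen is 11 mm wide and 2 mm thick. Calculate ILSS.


ILSS = 3F/(4bh) = 3*1287/(4*11*2) = 43.88 MPa

43.88 MPa


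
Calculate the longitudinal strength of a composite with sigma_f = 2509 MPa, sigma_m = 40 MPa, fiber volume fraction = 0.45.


sigma_1 = sigma_f*Vf + sigma_m*(1-Vf) = 2509*0.45 + 40*0.55 = 1151.1 MPa

1151.1 MPa


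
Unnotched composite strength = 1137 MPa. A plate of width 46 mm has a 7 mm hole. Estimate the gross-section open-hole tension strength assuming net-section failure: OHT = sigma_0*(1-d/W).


OHT = sigma_0*(1-d/W) = 1137*(1-7/46) = 964.0 MPa

964.0 MPa


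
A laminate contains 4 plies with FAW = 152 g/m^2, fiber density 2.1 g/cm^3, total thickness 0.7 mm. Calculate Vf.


Vf = n * FAW / (rho_f * h * 1000) = 4 * 152 / (2.1 * 0.7 * 1000) = 0.4136

0.4136


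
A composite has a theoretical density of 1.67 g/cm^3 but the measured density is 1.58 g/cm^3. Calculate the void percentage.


Void% = (rho_theo - rho_actual)/rho_theo * 100 = (1.67 - 1.58)/1.67 * 100 = 5.39%

5.39%


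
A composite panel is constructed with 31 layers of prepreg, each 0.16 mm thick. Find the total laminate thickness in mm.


h = n * t_ply = 31 * 0.16 = 4.96 mm

4.96 mm


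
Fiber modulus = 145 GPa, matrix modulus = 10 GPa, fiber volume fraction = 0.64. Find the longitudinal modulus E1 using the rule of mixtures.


E1 = Ef*Vf + Em*(1-Vf) = 145*0.64 + 10*0.36 = 96.4 GPa

96.4 GPa


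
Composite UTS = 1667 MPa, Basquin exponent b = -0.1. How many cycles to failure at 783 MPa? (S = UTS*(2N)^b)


N = 0.5 * (S/UTS)^(1/b) = 0.5 * (783/1667)^(1/-0.1) = 956.5516 cycles

956.5516 cycles


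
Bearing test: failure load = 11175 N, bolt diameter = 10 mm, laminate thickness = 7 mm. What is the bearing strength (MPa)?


sigma_br = F/(d*h) = 11175/(10*7) = 159.6 MPa

159.6 MPa


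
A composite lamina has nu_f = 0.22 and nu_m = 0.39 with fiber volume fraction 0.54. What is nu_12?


nu_12 = nu_f*Vf + nu_m*(1-Vf) = 0.22*0.54 + 0.39*0.46 = 0.2982

0.2982


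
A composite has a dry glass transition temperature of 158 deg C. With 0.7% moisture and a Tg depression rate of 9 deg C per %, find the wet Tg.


Tg_wet = Tg_dry - k*moisture = 158 - 9*0.7 = 151.7 deg C

151.7 deg C


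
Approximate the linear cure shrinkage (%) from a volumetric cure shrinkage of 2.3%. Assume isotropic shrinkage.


Linear shrinkage ≈ vol_shrink/3 = 2.3/3 = 0.767%

0.767%


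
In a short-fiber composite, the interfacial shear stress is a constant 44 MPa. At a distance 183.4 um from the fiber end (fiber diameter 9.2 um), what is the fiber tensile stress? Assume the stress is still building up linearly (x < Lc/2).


Force balance: sigma_f * (pi*d^2/4) = tau * (pi*d) * x  ->  sigma_f = 4 * tau * x / d
sigma_f = 4 * 44 * 183.4 / 9.2 = 3508.5 MPa

3508.5 MPa


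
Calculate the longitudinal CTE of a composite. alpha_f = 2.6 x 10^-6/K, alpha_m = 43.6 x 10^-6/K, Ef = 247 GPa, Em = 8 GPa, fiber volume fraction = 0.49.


E1 = Ef*Vf + Em*(1-Vf) = 125.11
alpha_1 = (alpha_f*Ef*Vf + alpha_m*Em*(1-Vf))/E1 = 3.94 x 10^-6/K

3.94 x 10^-6/K


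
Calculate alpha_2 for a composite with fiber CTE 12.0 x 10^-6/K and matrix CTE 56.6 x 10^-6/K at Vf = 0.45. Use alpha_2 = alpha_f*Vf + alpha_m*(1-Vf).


alpha_2 = alpha_f*Vf + alpha_m*(1-Vf) = 12.0*0.45 + 56.6*0.55 = 36.5 x 10^-6/K

36.5 x 10^-6/K


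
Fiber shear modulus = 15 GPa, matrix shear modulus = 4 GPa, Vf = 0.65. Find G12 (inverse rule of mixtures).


1/G12 = Vf/Gf + (1-Vf)/Gm = 0.65/15 + 0.35/4
G12 = 7.64 GPa

7.64 GPa


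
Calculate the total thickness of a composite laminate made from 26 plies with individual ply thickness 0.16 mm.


h = n * t_ply = 26 * 0.16 = 4.16 mm

4.16 mm


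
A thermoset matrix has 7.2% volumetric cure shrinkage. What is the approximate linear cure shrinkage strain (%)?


Linear shrinkage ≈ vol_shrink/3 = 7.2/3 = 2.4%

2.4%


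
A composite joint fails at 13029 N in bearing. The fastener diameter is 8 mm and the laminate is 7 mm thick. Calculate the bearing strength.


sigma_br = F/(d*h) = 13029/(8*7) = 232.7 MPa

232.7 MPa


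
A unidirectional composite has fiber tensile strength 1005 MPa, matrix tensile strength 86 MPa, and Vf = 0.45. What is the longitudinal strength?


sigma_1 = sigma_f*Vf + sigma_m*(1-Vf) = 1005*0.45 + 86*0.55 = 499.6 MPa

499.6 MPa


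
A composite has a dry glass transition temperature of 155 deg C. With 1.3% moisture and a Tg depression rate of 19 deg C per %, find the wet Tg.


Tg_wet = Tg_dry - k*moisture = 155 - 19*1.3 = 130.3 deg C

130.3 deg C


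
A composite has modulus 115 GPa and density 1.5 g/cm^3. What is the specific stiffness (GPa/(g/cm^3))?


Specific stiffness = E/rho = 115/1.5 = 76.7 GPa/(g/cm^3)

76.7 GPa/(g/cm^3)


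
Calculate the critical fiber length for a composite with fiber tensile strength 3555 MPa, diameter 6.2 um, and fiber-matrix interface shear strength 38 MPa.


Lc = sigma_f * d / (2 * tau_i) = 3555 * 6.2 / (2 * 38) = 290.0 um

290.0 um
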